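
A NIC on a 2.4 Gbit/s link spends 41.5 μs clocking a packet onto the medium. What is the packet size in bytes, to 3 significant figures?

L = R × t_tx = 2400000000 b/s × 4.15e-05 s = 99600 bits.
In bytes: 99600 / 8 = 12500 bytes.

12500 bytes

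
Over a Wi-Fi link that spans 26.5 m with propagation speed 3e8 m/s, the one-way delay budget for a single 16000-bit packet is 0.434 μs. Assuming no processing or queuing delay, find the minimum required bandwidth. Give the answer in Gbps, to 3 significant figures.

46.3 Gbps

Propagation delay = 26.5 / 300000000 = 0.0883333 μs.
Transmission budget = 0.434 − 0.0883333 = 0.345667 μs.
R ≥ L / t_tx = 16000 bits / 3.45667e-07 s = 46.3 Gbps.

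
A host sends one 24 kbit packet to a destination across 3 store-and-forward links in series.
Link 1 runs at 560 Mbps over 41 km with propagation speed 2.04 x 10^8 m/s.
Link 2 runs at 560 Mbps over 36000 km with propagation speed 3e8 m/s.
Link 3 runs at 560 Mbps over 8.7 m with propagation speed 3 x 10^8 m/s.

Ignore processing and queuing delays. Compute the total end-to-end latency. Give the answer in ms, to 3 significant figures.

L = 24000 bits.
Transmission delay per hop = L/R = 24000/560000000 = 0.0428571 ms; 3 hops → 0.128571 ms.
Propagation delays (d/s per hop): 0.20098, 120, 2.9e-05 ms; sum = 120.201 ms.
End-to-end = 120 ms.

120 ms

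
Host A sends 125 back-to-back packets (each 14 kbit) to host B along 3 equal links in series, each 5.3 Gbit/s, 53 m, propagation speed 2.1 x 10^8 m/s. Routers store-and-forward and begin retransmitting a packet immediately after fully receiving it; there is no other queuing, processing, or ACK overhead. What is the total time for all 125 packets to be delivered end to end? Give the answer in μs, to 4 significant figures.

Per-hop transmission t_tx = L/R = 14000/5300000000 = 2.64151 μs.
Per-hop propagation t_prop = 53/210000000 = 0.252381 μs.
Pipeline fill: first packet needs 3·t_tx to clear all hops; remaining 124 packets each add one t_tx.
Total = (3+125-1)·t_tx + 3·t_prop = 127·2.64151 + 3·0.252381 = 336.2 μs.

336.2 μs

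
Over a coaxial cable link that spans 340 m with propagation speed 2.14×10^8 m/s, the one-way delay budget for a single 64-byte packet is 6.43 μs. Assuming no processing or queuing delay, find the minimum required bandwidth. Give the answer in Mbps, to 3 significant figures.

106 Mbps

L = 512 bits.
Propagation delay = 340 / 214000000 = 1.58879 μs.
Transmission budget = 6.43 − 1.58879 = 4.84121 μs.
R ≥ L / t_tx = 512 bits / 4.84121e-06 s = 106 Mbps.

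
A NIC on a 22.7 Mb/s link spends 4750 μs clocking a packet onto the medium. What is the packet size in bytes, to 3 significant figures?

L = R × t_tx = 22700000 b/s × 0.00475 s = 107825 bits.
In bytes: 107825 / 8 = 13500 bytes.

13500 bytes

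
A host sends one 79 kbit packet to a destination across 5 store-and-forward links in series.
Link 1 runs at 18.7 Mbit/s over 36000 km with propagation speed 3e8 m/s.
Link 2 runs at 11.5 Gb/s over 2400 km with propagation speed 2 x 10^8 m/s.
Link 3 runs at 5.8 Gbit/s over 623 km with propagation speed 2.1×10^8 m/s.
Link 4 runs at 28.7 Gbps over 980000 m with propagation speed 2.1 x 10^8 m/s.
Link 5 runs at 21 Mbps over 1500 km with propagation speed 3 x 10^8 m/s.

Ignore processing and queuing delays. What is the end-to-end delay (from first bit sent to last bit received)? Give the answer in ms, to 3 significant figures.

153 ms

L = 79000 bits.
Transmission delays (L/R per hop): 4.2246, 0.00686957, 0.0136207, 0.00275261, 3.7619 ms; sum = 8.00975 ms.
Propagation delays (d/s per hop): 120, 12, 2.96667, 4.66667, 5 ms; sum = 144.633 ms.
End-to-end = 153 ms.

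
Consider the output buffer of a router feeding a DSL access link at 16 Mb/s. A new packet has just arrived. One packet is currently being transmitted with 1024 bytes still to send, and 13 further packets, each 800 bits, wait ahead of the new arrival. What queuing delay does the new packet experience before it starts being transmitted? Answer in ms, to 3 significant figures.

Each queued packet: L/R = 800/16000000 = 0.05 ms.
13 queued → 0.65 ms.
Plus remaining 8192 bits of current packet: 0.512 ms.
Queuing delay = 1.16 ms.

1.16 ms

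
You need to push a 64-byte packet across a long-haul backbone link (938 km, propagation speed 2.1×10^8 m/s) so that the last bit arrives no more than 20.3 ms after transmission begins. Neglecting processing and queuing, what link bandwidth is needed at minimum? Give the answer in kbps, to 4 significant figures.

L = 512 bits.
Propagation delay = 938000 / 210000000 = 4.46667 ms.
Transmission budget = 20.3 − 4.46667 = 15.8333 ms.
R ≥ L / t_tx = 512 bits / 0.0158333 s = 32.34 kbps.

32.34 kbps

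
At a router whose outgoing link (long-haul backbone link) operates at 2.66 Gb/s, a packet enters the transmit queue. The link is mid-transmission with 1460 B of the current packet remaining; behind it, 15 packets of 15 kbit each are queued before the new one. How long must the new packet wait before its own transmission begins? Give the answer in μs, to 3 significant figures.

Each queued packet: L/R = 15000/2660000000 = 5.6391 μs.
15 queued → 84.5865 μs.
Plus remaining 11680 bits of current packet: 4.39098 μs.
Queuing delay = 89.0 μs.

89.0 μs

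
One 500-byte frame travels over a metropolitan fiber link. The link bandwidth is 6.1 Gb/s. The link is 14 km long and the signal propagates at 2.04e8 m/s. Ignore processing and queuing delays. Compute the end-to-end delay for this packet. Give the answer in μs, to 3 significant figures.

69.3 μs

L = 500 × 8 = 4000 bits.
Transmission delay = L/R = 4000 / 6100000000 = 0.655738 μs.
Propagation delay = d/s = 14000 m / 204000000 m/s = 68.6275 μs.
Total = 69.3 μs.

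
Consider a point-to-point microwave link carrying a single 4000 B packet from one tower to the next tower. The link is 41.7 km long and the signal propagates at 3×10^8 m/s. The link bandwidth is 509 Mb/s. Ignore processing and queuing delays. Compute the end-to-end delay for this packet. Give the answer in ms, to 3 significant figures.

L = 4000 × 8 = 32000 bits.
Transmission delay = L/R = 32000 / 509000000 = 0.0628684 ms.
Propagation delay = d/s = 41700 m / 300000000 m/s = 0.139 ms.
Total = 0.202 ms.

0.202 ms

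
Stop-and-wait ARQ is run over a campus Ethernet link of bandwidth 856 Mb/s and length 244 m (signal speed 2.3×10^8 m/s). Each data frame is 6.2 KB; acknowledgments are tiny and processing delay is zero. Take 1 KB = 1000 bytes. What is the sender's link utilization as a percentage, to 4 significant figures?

96.47 %

t_tx = L/R = 49600/856000000 = 5.79439e-05 s.
t_prop = 244/2.3e+08 = 1.06087e-06 s; RTT = 2.12174e-06 s.
Cycle = t_tx + RTT = 6.00657e-05 s.
Utilization = t_tx / cycle = 5.79439e-05/6.00657e-05 = 96.47 %.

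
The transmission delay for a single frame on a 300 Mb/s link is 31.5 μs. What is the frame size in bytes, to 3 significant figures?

1180 bytes

L = R × t_tx = 300000000 b/s × 3.15e-05 s = 9450 bits.
In bytes: 9450 / 8 = 1180 bytes.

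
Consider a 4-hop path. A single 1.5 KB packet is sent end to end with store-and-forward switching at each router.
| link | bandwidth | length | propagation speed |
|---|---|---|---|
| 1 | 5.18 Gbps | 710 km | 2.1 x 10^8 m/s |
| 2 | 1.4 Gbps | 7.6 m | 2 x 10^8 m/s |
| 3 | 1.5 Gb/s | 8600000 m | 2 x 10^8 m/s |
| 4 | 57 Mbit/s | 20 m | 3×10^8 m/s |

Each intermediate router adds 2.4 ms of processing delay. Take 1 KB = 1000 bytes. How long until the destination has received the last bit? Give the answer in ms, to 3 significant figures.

53.8 ms

L = 12000 bits.
Transmission delays (L/R per hop): 0.0023166, 0.00857143, 0.008, 0.210526 ms; sum = 0.229414 ms.
Propagation delays (d/s per hop): 3.38095, 3.8e-05, 43, 6.66667e-05 ms; sum = 46.3811 ms.
Processing at 3 router(s): 3 × 2.4 ms = 7.2 ms.
End-to-end = 53.8 ms.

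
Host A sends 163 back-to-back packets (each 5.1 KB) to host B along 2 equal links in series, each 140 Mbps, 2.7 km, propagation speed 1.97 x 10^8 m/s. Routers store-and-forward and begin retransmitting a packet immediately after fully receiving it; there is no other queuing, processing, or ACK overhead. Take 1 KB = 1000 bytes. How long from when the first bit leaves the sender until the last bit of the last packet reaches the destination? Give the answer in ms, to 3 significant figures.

47.8 ms

Per-hop transmission t_tx = L/R = 40800/140000000 = 0.291429 ms.
Per-hop propagation t_prop = 2700/197000000 = 0.0137056 ms.
Pipeline fill: first packet needs 2·t_tx to clear all hops; remaining 162 packets each add one t_tx.
Total = (2+163-1)·t_tx + 2·t_prop = 164·0.291429 + 2·0.0137056 = 47.8 ms.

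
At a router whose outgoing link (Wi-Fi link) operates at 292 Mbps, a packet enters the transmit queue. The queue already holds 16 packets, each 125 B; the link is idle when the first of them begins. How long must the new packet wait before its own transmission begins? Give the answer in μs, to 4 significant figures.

Each queued packet: L/R = 1000/292000000 = 3.42466 μs.
16 queued → 54.7945 μs.
Queuing delay = 54.79 μs.

54.79 μs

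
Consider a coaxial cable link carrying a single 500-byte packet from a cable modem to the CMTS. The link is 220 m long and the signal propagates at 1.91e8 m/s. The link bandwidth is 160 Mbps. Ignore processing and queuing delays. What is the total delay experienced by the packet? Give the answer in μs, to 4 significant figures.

L = 500 × 8 = 4000 bits.
Transmission delay = L/R = 4000 / 160000000 = 25 μs.
Propagation delay = d/s = 220 m / 191000000 m/s = 1.15183 μs.
Total = 26.15 μs.

26.15 μs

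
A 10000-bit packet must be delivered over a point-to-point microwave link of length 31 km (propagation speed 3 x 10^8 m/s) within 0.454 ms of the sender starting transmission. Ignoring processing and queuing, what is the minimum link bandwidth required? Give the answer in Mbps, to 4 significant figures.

28.52 Mbps

Propagation delay = 31000 / 300000000 = 0.103333 ms.
Transmission budget = 0.454 − 0.103333 = 0.350667 ms.
R ≥ L / t_tx = 10000 bits / 0.000350667 s = 28.52 Mbps.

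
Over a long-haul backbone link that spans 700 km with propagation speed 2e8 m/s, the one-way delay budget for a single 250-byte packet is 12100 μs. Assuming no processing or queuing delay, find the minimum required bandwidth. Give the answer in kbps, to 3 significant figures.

233 kbps

L = 2000 bits.
Propagation delay = 700000 / 200000000 = 3500 μs.
Transmission budget = 12100 − 3500 = 8600 μs.
R ≥ L / t_tx = 2000 bits / 0.0086 s = 233 kbps.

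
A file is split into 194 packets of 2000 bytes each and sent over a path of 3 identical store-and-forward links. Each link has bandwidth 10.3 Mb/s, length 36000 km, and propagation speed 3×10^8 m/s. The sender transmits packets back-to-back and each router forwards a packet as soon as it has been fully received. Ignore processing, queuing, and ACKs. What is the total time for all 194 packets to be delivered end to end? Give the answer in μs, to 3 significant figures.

Per-hop transmission t_tx = L/R = 16000/10300000 = 1553.4 μs.
Per-hop propagation t_prop = 36000000/300000000 = 120000 μs.
Pipeline fill: first packet needs 3·t_tx to clear all hops; remaining 193 packets each add one t_tx.
Total = (3+194-1)·t_tx + 3·t_prop = 196·1553.4 + 3·120000 = 664000 μs.

664000 μs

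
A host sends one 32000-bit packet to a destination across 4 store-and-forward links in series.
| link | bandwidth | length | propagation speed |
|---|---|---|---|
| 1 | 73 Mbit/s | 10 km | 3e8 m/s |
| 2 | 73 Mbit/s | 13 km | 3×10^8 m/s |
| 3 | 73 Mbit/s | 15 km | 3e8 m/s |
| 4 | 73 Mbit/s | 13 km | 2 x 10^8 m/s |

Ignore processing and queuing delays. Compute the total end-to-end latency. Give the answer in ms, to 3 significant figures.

Transmission delay per hop = L/R = 32000/73000000 = 0.438356 ms; 4 hops → 1.75342 ms.
Propagation delays (d/s per hop): 0.0333333, 0.0433333, 0.05, 0.065 ms; sum = 0.191667 ms.
End-to-end = 1.95 ms.

1.95 ms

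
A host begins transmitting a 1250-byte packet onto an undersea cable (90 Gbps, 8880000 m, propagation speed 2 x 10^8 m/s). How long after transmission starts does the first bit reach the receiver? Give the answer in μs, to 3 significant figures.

First bit experiences only propagation delay: d/s = 8880000/200000000 = 44400 μs.

44400 μs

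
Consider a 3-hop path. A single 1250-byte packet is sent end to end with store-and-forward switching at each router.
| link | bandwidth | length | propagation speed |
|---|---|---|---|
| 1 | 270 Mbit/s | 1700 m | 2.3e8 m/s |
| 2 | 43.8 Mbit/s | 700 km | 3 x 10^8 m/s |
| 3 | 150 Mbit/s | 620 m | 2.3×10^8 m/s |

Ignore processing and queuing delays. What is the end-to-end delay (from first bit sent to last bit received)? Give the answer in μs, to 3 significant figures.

2680 μs

L = 1250 × 8 = 10000 bits.
Transmission delays (L/R per hop): 37.037, 228.311, 66.6667 μs; sum = 332.014 μs.
Propagation delays (d/s per hop): 7.3913, 2333.33, 2.69565 μs; sum = 2343.42 μs.
End-to-end = 2680 μs.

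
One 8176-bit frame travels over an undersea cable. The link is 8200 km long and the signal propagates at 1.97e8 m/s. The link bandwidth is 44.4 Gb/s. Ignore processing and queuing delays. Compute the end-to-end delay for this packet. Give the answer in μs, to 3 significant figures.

41600 μs

Transmission delay = L/R = 8176 / 44400000000 = 0.184144 μs.
Propagation delay = d/s = 8200000 m / 197000000 m/s = 41624.4 μs.
Total = 41600 μs.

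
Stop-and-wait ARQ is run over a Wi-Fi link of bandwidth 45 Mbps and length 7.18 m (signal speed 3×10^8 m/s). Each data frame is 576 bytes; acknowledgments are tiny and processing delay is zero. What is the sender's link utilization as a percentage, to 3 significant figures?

100 %

t_tx = L/R = 4608/45000000 = 0.0001024 s.
t_prop = 7.18/300000000 = 2.39333e-08 s; RTT = 4.78667e-08 s.
Cycle = t_tx + RTT = 0.000102448 s.
Utilization = t_tx / cycle = 0.0001024/0.000102448 = 100 %.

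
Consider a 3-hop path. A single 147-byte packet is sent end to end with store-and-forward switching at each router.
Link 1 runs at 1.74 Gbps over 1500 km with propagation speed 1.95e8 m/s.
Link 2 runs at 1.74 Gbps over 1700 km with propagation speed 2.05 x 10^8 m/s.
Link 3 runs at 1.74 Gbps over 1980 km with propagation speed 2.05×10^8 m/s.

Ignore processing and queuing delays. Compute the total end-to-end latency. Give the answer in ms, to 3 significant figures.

L = 147 × 8 = 1176 bits.
Transmission delay per hop = L/R = 1176/1740000000 = 0.000675862 ms; 3 hops → 0.00202759 ms.
Propagation delays (d/s per hop): 7.69231, 8.29268, 9.65854 ms; sum = 25.6435 ms.
End-to-end = 25.6 ms.

25.6 ms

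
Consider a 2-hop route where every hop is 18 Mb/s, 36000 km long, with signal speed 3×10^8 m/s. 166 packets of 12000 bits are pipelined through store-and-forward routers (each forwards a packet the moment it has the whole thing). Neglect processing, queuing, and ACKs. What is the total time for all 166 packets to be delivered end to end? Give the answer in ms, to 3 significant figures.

351 ms

Per-hop transmission t_tx = L/R = 12000/18000000 = 0.666667 ms.
Per-hop propagation t_prop = 36000000/300000000 = 120 ms.
Pipeline fill: first packet needs 2·t_tx to clear all hops; remaining 165 packets each add one t_tx.
Total = (2+166-1)·t_tx + 2·t_prop = 167·0.666667 + 2·120 = 351 ms.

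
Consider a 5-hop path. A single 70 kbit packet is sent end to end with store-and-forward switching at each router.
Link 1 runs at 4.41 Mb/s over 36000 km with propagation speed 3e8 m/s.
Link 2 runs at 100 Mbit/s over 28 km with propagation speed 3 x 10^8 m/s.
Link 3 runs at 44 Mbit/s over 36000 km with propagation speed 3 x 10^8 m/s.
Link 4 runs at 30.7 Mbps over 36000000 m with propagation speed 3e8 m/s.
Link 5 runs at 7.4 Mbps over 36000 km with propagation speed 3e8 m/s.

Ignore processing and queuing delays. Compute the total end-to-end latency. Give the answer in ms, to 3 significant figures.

L = 70000 bits.
Transmission delays (L/R per hop): 15.873, 0.7, 1.59091, 2.28013, 9.45946 ms; sum = 29.9035 ms.
Propagation delays (d/s per hop): 120, 0.0933333, 120, 120, 120 ms; sum = 480.093 ms.
End-to-end = 510 ms.

510 ms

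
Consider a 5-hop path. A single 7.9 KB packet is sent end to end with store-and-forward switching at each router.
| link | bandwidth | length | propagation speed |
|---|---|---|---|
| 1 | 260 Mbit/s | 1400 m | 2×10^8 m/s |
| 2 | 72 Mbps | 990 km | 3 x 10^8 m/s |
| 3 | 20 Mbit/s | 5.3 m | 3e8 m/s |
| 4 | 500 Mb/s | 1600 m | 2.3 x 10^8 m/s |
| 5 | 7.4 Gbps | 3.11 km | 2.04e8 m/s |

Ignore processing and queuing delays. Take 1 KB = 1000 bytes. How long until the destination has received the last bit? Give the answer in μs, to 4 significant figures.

7745 μs

L = 63200 bits.
Transmission delays (L/R per hop): 243.077, 877.778, 3160, 126.4, 8.54054 μs; sum = 4415.8 μs.
Propagation delays (d/s per hop): 7, 3300, 0.0176667, 6.95652, 15.2451 μs; sum = 3329.22 μs.
End-to-end = 7745 μs.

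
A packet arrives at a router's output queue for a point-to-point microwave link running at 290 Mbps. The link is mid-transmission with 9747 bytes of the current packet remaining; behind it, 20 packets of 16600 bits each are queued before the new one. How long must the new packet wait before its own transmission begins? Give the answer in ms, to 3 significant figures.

Each queued packet: L/R = 16600/290000000 = 0.0572414 ms.
20 queued → 1.14483 ms.
Plus remaining 77976 bits of current packet: 0.268883 ms.
Queuing delay = 1.41 ms.

1.41 ms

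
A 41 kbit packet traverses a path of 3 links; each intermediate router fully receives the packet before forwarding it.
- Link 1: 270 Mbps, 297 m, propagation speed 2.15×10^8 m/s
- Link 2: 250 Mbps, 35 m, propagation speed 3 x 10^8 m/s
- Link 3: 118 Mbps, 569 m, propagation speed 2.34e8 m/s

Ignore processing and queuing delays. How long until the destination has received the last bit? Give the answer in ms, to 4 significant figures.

L = 41000 bits.
Transmission delays (L/R per hop): 0.151852, 0.164, 0.347458 ms; sum = 0.663309 ms.
Propagation delays (d/s per hop): 0.0013814, 0.000116667, 0.00243162 ms; sum = 0.00392969 ms.
End-to-end = 0.6672 ms.

0.6672 ms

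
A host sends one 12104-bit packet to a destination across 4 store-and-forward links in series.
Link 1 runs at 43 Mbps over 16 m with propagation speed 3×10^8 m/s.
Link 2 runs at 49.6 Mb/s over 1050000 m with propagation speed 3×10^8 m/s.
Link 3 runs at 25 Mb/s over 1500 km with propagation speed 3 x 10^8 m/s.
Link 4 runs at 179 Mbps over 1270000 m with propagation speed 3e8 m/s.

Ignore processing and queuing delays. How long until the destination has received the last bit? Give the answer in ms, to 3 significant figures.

Transmission delays (L/R per hop): 0.281488, 0.244032, 0.48416, 0.0676201 ms; sum = 1.0773 ms.
Propagation delays (d/s per hop): 5.33333e-05, 3.5, 5, 4.23333 ms; sum = 12.7334 ms.
End-to-end = 13.8 ms.

13.8 ms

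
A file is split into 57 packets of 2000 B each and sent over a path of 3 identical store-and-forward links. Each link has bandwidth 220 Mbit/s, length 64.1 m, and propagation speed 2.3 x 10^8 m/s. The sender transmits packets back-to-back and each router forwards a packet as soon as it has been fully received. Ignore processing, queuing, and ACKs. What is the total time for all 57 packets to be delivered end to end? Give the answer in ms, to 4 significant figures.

Per-hop transmission t_tx = L/R = 16000/220000000 = 0.0727273 ms.
Per-hop propagation t_prop = 64.1/2.3e+08 = 0.000278696 ms.
Pipeline fill: first packet needs 3·t_tx to clear all hops; remaining 56 packets each add one t_tx.
Total = (3+57-1)·t_tx + 3·t_prop = 59·0.0727273 + 3·0.000278696 = 4.292 ms.

4.292 ms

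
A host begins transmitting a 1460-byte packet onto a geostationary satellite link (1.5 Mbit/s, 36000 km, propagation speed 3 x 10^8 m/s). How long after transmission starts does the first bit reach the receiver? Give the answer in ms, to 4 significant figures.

First bit experiences only propagation delay: d/s = 36000000/300000000 = 120.0 ms.

120.0 ms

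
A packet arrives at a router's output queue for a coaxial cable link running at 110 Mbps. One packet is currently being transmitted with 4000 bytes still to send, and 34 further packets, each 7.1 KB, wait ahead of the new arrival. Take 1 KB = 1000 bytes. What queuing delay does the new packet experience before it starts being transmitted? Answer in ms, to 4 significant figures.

Each queued packet: L/R = 56800/110000000 = 0.516364 ms.
34 queued → 17.5564 ms.
Plus remaining 32000 bits of current packet: 0.290909 ms.
Queuing delay = 17.85 ms.

17.85 ms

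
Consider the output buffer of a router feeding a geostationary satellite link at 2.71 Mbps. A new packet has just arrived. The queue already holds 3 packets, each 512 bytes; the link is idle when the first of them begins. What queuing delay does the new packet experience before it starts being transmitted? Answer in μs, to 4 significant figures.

Each queued packet: L/R = 4096/2710000 = 1511.44 μs.
3 queued → 4534.32 μs.
Queuing delay = 4534 μs.

4534 μs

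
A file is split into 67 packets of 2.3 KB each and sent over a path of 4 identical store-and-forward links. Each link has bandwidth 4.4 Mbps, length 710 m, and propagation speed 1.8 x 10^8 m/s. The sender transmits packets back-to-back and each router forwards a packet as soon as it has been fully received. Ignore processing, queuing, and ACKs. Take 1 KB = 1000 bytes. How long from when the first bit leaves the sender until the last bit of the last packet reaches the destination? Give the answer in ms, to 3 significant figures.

293 ms

Per-hop transmission t_tx = L/R = 18400/4400000 = 4.18182 ms.
Per-hop propagation t_prop = 710/180000000 = 0.00394444 ms.
Pipeline fill: first packet needs 4·t_tx to clear all hops; remaining 66 packets each add one t_tx.
Total = (4+67-1)·t_tx + 4·t_prop = 70·4.18182 + 4·0.00394444 = 293 ms.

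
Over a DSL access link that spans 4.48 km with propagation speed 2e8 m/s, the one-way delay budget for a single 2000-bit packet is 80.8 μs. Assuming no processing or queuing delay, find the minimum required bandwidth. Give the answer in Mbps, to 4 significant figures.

34.25 Mbps

Propagation delay = 4480 / 200000000 = 22.4 μs.
Transmission budget = 80.8 − 22.4 = 58.4 μs.
R ≥ L / t_tx = 2000 bits / 5.84e-05 s = 34.25 Mbps.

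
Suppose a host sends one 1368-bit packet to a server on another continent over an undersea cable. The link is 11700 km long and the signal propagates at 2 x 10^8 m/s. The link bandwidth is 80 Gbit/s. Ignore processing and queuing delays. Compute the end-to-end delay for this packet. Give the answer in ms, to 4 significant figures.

58.50 ms

Transmission delay = L/R = 1368 / 80000000000 = 1.71e-05 ms.
Propagation delay = d/s = 11700000 m / 200000000 m/s = 58.5 ms.
Total = 58.50 ms.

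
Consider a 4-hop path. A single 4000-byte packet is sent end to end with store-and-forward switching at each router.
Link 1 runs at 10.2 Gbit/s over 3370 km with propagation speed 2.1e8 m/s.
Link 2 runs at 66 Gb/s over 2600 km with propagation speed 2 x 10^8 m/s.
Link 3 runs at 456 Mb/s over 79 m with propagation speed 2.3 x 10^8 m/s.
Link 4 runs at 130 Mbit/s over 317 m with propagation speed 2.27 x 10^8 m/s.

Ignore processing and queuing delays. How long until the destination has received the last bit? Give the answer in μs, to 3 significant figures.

L = 4000 × 8 = 32000 bits.
Transmission delays (L/R per hop): 3.13725, 0.484848, 70.1754, 246.154 μs; sum = 319.951 μs.
Propagation delays (d/s per hop): 16047.6, 13000, 0.343478, 1.39648 μs; sum = 29049.4 μs.
End-to-end = 29400 μs.

29400 μs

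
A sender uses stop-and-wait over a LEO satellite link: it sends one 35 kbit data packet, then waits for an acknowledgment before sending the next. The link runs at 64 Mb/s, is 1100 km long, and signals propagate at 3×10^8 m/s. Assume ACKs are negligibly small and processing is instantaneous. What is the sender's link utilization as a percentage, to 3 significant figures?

t_tx = L/R = 35000/64000000 = 0.000546875 s.
t_prop = 1100000/300000000 = 0.00366667 s; RTT = 0.00733333 s.
Cycle = t_tx + RTT = 0.00788021 s.
Utilization = t_tx / cycle = 0.000546875/0.00788021 = 6.94 %.

6.94 %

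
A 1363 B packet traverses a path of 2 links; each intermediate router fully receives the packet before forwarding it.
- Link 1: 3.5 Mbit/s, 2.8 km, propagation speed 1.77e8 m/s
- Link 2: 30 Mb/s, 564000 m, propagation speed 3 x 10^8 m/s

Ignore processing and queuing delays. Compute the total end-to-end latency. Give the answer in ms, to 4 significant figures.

5.375 ms

L = 1363 × 8 = 10904 bits.
Transmission delays (L/R per hop): 3.11543, 0.363467 ms; sum = 3.4789 ms.
Propagation delays (d/s per hop): 0.0158192, 1.88 ms; sum = 1.89582 ms.
End-to-end = 5.375 ms.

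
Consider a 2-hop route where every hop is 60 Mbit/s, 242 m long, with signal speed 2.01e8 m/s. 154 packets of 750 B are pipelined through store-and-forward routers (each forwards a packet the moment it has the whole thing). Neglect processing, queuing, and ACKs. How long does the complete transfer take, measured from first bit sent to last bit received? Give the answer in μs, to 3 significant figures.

Per-hop transmission t_tx = L/R = 6000/60000000 = 100 μs.
Per-hop propagation t_prop = 242/2.01e+08 = 1.20398 μs.
Pipeline fill: first packet needs 2·t_tx to clear all hops; remaining 153 packets each add one t_tx.
Total = (2+154-1)·t_tx + 2·t_prop = 155·100 + 2·1.20398 = 15500 μs.

15500 μs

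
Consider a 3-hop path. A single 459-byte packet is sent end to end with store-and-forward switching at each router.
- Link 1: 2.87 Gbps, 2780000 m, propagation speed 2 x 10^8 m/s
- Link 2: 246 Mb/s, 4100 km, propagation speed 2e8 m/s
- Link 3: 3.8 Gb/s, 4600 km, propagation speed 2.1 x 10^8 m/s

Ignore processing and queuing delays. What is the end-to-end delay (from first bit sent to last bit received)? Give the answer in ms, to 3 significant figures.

56.3 ms

L = 459 × 8 = 3672 bits.
Transmission delays (L/R per hop): 0.00127944, 0.0149268, 0.000966316 ms; sum = 0.0171726 ms.
Propagation delays (d/s per hop): 13.9, 20.5, 21.9048 ms; sum = 56.3048 ms.
End-to-end = 56.3 ms.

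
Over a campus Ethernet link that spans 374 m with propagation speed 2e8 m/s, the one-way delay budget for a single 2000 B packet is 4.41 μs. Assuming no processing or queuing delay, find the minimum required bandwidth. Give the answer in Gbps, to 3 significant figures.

6.30 Gbps

L = 16000 bits.
Propagation delay = 374 / 200000000 = 1.87 μs.
Transmission budget = 4.41 − 1.87 = 2.54 μs.
R ≥ L / t_tx = 16000 bits / 2.54e-06 s = 6.30 Gbps.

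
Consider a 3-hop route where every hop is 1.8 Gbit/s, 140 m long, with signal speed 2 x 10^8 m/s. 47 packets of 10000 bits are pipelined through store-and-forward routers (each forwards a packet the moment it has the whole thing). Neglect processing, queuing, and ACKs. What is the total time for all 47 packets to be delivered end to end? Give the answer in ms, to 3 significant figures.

0.274 ms

Per-hop transmission t_tx = L/R = 10000/1800000000 = 0.00555556 ms.
Per-hop propagation t_prop = 140/200000000 = 0.0007 ms.
Pipeline fill: first packet needs 3·t_tx to clear all hops; remaining 46 packets each add one t_tx.
Total = (3+47-1)·t_tx + 3·t_prop = 49·0.00555556 + 3·0.0007 = 0.274 ms.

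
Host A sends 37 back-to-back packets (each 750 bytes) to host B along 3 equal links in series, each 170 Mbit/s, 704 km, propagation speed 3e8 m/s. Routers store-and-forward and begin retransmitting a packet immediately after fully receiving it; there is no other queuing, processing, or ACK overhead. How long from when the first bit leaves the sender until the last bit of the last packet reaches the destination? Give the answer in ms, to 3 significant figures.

8.42 ms

Per-hop transmission t_tx = L/R = 6000/170000000 = 0.0352941 ms.
Per-hop propagation t_prop = 704000/300000000 = 2.34667 ms.
Pipeline fill: first packet needs 3·t_tx to clear all hops; remaining 36 packets each add one t_tx.
Total = (3+37-1)·t_tx + 3·t_prop = 39·0.0352941 + 3·2.34667 = 8.42 ms.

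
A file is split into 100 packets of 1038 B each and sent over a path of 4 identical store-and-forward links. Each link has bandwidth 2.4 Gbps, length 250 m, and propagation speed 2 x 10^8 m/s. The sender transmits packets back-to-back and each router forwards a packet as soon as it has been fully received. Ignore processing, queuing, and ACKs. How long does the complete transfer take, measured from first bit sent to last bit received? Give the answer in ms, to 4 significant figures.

Per-hop transmission t_tx = L/R = 8304/2400000000 = 0.00346 ms.
Per-hop propagation t_prop = 250/200000000 = 0.00125 ms.
Pipeline fill: first packet needs 4·t_tx to clear all hops; remaining 99 packets each add one t_tx.
Total = (4+100-1)·t_tx + 4·t_prop = 103·0.00346 + 4·0.00125 = 0.3614 ms.

0.3614 ms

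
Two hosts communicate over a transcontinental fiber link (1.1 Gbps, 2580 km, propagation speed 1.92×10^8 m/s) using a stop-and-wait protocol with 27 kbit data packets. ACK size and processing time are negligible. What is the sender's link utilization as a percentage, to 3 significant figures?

0.0912 %

t_tx = L/R = 27000/1100000000 = 2.45455e-05 s.
t_prop = 2580000/192000000 = 0.0134375 s; RTT = 0.026875 s.
Cycle = t_tx + RTT = 0.0268995 s.
Utilization = t_tx / cycle = 2.45455e-05/0.0268995 = 0.0912 %.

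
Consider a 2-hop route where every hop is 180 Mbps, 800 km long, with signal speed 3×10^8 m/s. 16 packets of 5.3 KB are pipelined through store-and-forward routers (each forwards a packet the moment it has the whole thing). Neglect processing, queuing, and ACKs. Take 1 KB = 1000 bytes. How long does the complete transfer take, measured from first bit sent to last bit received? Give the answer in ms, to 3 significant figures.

Per-hop transmission t_tx = L/R = 42400/180000000 = 0.235556 ms.
Per-hop propagation t_prop = 800000/300000000 = 2.66667 ms.
Pipeline fill: first packet needs 2·t_tx to clear all hops; remaining 15 packets each add one t_tx.
Total = (2+16-1)·t_tx + 2·t_prop = 17·0.235556 + 2·2.66667 = 9.34 ms.

9.34 ms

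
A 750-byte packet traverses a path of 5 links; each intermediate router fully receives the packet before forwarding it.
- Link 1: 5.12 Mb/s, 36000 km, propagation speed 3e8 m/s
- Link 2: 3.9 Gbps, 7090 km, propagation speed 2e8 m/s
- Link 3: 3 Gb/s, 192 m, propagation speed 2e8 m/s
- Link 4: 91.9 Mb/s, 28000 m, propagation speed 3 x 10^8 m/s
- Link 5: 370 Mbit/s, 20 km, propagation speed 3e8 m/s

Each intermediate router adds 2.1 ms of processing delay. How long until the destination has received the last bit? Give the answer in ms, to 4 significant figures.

L = 750 × 8 = 6000 bits.
Transmission delays (L/R per hop): 1.17188, 0.00153846, 0.002, 0.0652884, 0.0162162 ms; sum = 1.25692 ms.
Propagation delays (d/s per hop): 120, 35.45, 0.00096, 0.0933333, 0.0666667 ms; sum = 155.611 ms.
Processing at 4 router(s): 4 × 2.1 ms = 8.4 ms.
End-to-end = 165.3 ms.

165.3 ms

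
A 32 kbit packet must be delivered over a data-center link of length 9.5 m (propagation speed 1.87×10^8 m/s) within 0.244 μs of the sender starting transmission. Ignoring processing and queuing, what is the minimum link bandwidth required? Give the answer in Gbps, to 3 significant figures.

166 Gbps

Propagation delay = 9.5 / 187000000 = 0.0508021 μs.
Transmission budget = 0.244 − 0.0508021 = 0.193198 μs.
R ≥ L / t_tx = 32000 bits / 1.93198e-07 s = 166 Gbps.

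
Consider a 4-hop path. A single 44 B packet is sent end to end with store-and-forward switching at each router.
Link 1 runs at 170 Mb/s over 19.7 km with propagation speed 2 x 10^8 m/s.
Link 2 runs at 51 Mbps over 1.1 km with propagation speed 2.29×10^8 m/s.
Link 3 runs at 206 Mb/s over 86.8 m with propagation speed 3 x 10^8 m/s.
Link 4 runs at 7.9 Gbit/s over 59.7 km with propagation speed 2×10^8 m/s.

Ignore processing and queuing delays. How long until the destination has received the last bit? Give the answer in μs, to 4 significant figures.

L = 44 × 8 = 352 bits.
Transmission delays (L/R per hop): 2.07059, 6.90196, 1.70874, 0.044557 μs; sum = 10.7258 μs.
Propagation delays (d/s per hop): 98.5, 4.80349, 0.289333, 298.5 μs; sum = 402.093 μs.
End-to-end = 412.8 μs.

412.8 μs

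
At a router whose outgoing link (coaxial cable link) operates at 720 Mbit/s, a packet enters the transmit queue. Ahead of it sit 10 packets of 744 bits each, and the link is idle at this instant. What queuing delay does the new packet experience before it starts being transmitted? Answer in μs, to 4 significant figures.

Each queued packet: L/R = 744/720000000 = 1.03333 μs.
10 queued → 10.3333 μs.
Queuing delay = 10.33 μs.

10.33 μs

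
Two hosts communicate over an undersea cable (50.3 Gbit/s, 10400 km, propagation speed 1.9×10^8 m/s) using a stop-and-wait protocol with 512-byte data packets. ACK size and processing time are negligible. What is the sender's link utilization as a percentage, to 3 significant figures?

t_tx = L/R = 4096/50300000000 = 8.14314e-08 s.
t_prop = 10400000/190000000 = 0.0547368 s; RTT = 0.109474 s.
Cycle = t_tx + RTT = 0.109474 s.
Utilization = t_tx / cycle = 8.14314e-08/0.109474 = 0.0000744 %.

0.0000744 %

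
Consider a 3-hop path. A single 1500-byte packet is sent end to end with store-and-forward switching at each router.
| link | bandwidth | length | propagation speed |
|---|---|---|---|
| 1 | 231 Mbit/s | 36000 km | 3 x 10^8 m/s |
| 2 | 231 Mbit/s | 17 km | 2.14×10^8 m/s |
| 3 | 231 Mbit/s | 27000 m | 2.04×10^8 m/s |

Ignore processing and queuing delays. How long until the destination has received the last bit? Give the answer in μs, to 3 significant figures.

L = 1500 × 8 = 12000 bits.
Transmission delay per hop = L/R = 12000/231000000 = 51.9481 μs; 3 hops → 155.844 μs.
Propagation delays (d/s per hop): 120000, 79.4393, 132.353 μs; sum = 120212 μs.
End-to-end = 120000 μs.

120000 μs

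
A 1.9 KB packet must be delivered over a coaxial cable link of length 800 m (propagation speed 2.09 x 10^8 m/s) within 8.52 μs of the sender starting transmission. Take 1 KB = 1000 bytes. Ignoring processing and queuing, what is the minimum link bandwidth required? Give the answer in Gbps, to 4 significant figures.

L = 15200 bits.
Propagation delay = 800 / 209000000 = 3.82775 μs.
Transmission budget = 8.52 − 3.82775 = 4.69225 μs.
R ≥ L / t_tx = 15200 bits / 4.69225e-06 s = 3.239 Gbps.

3.239 Gbps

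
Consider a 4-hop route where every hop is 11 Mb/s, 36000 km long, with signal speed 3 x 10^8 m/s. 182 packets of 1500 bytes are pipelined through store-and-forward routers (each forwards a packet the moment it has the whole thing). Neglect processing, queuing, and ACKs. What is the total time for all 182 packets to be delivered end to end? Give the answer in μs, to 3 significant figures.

682000 μs

Per-hop transmission t_tx = L/R = 12000/11000000 = 1090.91 μs.
Per-hop propagation t_prop = 36000000/300000000 = 120000 μs.
Pipeline fill: first packet needs 4·t_tx to clear all hops; remaining 181 packets each add one t_tx.
Total = (4+182-1)·t_tx + 4·t_prop = 185·1090.91 + 4·120000 = 682000 μs.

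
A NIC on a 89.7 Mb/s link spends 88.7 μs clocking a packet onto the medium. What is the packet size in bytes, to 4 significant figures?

994.5 bytes

L = R × t_tx = 89700000 b/s × 8.87e-05 s = 7956.39 bits.
In bytes: 7956.39 / 8 = 994.5 bytes.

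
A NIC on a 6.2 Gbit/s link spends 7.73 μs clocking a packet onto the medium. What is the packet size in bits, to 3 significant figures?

L = R × t_tx = 6200000000 b/s × 7.73e-06 s = 47926 bits.

47900 bits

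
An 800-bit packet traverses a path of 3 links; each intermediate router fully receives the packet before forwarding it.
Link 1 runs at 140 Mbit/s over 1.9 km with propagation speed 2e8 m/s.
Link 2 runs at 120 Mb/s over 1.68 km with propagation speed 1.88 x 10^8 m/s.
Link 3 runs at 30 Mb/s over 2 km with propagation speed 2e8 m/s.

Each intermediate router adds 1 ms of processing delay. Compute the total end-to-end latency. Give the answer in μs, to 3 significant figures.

Transmission delays (L/R per hop): 5.71429, 6.66667, 26.6667 μs; sum = 39.0476 μs.
Propagation delays (d/s per hop): 9.5, 8.93617, 10 μs; sum = 28.4362 μs.
Processing at 2 router(s): 2 × 1 ms = 2000 μs.
End-to-end = 2070 μs.

2070 μs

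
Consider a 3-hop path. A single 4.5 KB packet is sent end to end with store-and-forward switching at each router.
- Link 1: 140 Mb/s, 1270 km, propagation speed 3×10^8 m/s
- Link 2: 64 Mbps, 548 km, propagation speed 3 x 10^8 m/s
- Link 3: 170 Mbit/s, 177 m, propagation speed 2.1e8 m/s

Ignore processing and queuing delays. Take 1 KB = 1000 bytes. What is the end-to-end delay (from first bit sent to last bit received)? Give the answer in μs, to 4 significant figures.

7092 μs

L = 36000 bits.
Transmission delays (L/R per hop): 257.143, 562.5, 211.765 μs; sum = 1031.41 μs.
Propagation delays (d/s per hop): 4233.33, 1826.67, 0.842857 μs; sum = 6060.84 μs.
End-to-end = 7092 μs.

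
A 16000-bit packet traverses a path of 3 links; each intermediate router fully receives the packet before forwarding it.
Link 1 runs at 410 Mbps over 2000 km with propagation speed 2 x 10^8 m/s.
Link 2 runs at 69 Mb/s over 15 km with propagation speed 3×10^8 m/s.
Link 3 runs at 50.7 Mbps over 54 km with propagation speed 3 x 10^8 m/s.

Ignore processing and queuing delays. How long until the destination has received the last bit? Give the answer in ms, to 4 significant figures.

10.82 ms

Transmission delays (L/R per hop): 0.0390244, 0.231884, 0.315582 ms; sum = 0.58649 ms.
Propagation delays (d/s per hop): 10, 0.05, 0.18 ms; sum = 10.23 ms.
End-to-end = 10.82 ms.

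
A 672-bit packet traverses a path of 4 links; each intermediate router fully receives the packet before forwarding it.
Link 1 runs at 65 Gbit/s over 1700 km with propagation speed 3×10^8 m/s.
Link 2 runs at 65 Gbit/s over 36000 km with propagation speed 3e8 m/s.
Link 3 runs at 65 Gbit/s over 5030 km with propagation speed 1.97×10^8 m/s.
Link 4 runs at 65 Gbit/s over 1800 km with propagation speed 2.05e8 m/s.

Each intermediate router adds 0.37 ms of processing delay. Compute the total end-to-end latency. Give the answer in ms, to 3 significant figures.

Transmission delay per hop = L/R = 672/65000000000 = 1.03385e-05 ms; 4 hops → 4.13538e-05 ms.
Propagation delays (d/s per hop): 5.66667, 120, 25.533, 8.78049 ms; sum = 159.98 ms.
Processing at 3 router(s): 3 × 0.37 ms = 1.11 ms.
End-to-end = 161 ms.

161 ms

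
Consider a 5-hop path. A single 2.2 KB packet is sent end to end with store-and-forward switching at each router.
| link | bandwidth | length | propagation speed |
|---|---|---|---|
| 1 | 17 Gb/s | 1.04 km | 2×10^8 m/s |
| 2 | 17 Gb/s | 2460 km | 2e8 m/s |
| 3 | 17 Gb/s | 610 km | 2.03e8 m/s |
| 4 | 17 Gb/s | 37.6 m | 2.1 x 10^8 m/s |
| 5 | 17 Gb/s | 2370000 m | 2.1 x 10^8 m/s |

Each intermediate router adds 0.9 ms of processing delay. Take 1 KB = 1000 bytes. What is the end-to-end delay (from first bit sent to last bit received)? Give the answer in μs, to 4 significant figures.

L = 17600 bits.
Transmission delay per hop = L/R = 17600/17000000000 = 1.03529 μs; 5 hops → 5.17647 μs.
Propagation delays (d/s per hop): 5.2, 12300, 3004.93, 0.179048, 11285.7 μs; sum = 26596 μs.
Processing at 4 router(s): 4 × 0.9 ms = 3600 μs.
End-to-end = 30200 μs.

30200 μs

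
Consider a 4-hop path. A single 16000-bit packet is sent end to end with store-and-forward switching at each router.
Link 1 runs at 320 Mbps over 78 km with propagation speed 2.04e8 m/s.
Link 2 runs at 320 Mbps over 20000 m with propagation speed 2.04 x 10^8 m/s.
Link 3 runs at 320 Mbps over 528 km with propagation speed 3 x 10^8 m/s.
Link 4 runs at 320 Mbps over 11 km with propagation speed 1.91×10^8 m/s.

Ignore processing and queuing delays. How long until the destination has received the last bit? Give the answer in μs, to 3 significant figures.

Transmission delay per hop = L/R = 16000/320000000 = 50 μs; 4 hops → 200 μs.
Propagation delays (d/s per hop): 382.353, 98.0392, 1760, 57.5916 μs; sum = 2297.98 μs.
End-to-end = 2500 μs.

2500 μs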